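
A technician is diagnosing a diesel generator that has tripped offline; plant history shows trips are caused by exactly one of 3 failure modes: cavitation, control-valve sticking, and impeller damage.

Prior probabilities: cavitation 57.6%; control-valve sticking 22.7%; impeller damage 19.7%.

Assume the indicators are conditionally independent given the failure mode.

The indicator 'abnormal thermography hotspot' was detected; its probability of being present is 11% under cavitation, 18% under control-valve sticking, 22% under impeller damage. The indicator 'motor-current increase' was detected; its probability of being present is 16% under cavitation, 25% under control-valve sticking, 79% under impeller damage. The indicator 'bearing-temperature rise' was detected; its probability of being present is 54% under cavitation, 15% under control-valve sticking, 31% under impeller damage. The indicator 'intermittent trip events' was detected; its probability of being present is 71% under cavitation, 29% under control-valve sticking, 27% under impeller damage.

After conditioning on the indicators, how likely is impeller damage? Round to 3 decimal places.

By Bayes' rule with conditional independence, the unnormalized weight for each hypothesis is prior × ∏ likelihoods:
  cavitation: 0.576 × 0.11 × 0.16 × 0.54 × 0.71 = 0.0038868
  control-valve sticking: 0.227 × 0.18 × 0.25 × 0.15 × 0.29 = 0.00044435
  impeller damage: 0.197 × 0.22 × 0.79 × 0.31 × 0.27 = 0.0028658
The unnormalized weights sum to 0.0071969.
P(impeller damage | evidence) = 0.0028658 / 0.0071969 ≈ 0.398.

0.398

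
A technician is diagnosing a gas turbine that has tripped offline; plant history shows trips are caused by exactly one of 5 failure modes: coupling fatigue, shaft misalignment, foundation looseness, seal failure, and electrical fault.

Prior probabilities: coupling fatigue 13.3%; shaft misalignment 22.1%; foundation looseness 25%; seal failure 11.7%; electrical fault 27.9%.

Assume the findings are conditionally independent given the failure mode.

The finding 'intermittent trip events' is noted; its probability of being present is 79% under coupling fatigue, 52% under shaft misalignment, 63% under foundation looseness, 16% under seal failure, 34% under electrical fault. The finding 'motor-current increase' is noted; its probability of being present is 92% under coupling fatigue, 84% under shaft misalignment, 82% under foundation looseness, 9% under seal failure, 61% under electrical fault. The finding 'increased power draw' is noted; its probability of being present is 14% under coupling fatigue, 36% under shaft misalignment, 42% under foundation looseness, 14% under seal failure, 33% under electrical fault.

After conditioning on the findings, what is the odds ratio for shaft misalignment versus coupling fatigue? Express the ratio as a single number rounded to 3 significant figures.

The normalizing constant cancels in an odds ratio, so compute prior × likelihood for the two hypotheses only:
  shaft misalignment: 0.221 × 0.52 × 0.84 × 0.36 = 0.034752
  coupling fatigue: 0.133 × 0.79 × 0.92 × 0.14 = 0.013533
Odds(shaft misalignment : coupling fatigue) = 0.034752 / 0.013533 ≈ 2.57.

2.57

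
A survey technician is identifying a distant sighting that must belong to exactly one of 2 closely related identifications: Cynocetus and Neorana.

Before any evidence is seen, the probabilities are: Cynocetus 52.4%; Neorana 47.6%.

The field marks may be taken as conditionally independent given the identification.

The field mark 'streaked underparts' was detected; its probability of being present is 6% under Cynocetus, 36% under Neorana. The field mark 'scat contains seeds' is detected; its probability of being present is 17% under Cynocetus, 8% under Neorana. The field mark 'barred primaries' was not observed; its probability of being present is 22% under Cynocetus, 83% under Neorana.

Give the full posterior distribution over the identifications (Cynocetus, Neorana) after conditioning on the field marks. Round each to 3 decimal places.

0.641, 0.359

For each hypothesis, the unnormalized posterior weight is prior × product of the field mark likelihoods (using 1 − P(present | H) for each absent field mark):
  Cynocetus: 0.524 × 0.06 × 0.17 × (1 − 0.22) = 0.0041689
  Neorana: 0.476 × 0.36 × 0.08 × (1 − 0.83) = 0.0023305
The unnormalized weights sum to 0.0064994.
P(Cynocetus | evidence) = 0.0041689 / 0.0064994 ≈ 0.641
P(Neorana | evidence) = 0.0023305 / 0.0064994 ≈ 0.359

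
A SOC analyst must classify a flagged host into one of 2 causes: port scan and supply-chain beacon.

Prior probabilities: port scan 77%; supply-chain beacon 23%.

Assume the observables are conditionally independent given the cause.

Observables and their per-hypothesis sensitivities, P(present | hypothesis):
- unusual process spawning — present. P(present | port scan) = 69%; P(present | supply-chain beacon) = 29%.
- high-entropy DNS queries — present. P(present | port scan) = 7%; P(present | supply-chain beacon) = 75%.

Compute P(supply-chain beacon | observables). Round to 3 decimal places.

For each hypothesis, the unnormalized posterior weight is prior × product of the observable likelihoods:
  port scan: 0.77 × 0.69 × 0.07 = 0.037191
  supply-chain beacon: 0.23 × 0.29 × 0.75 = 0.050025
Normalizing constant Z = 0.037191 + 0.050025 = 0.087216.
P(supply-chain beacon | evidence) = 0.050025 / 0.087216 ≈ 0.574.

0.574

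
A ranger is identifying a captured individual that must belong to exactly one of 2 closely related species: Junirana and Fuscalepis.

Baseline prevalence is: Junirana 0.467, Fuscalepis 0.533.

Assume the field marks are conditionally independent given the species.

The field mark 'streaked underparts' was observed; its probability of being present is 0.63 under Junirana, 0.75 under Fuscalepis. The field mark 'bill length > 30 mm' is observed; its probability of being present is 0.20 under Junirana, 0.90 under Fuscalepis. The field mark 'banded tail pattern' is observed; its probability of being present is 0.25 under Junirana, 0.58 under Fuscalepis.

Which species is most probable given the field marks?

Multiply each prior by the joint likelihood of the field mark pattern:
  Junirana: 0.467 × 0.63 × 0.20 × 0.25 = 0.014711
  Fuscalepis: 0.533 × 0.75 × 0.90 × 0.58 = 0.20867
The unnormalized weights sum to 0.22338.
P(Junirana | evidence) ≈ 0.014711 / 0.22338 ≈ 0.066
P(Fuscalepis | evidence) ≈ 0.20867 / 0.22338 ≈ 0.934
The largest is 0.934, so Fuscalepis is most probable.

Fuscalepis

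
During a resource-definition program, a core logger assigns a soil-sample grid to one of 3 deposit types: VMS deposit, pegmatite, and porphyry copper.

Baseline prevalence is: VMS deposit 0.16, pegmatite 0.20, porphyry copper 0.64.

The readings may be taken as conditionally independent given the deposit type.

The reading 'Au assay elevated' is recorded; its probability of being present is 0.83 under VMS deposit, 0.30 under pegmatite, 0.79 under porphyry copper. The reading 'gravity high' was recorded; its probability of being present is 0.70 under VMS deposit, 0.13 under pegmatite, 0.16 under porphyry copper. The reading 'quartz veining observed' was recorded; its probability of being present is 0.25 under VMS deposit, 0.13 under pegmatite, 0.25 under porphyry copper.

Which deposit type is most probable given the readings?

VMS deposit

For each hypothesis, the unnormalized posterior weight is prior × product of the reading likelihoods:
  VMS deposit: 0.16 × 0.83 × 0.70 × 0.25 = 0.02324
  pegmatite: 0.20 × 0.30 × 0.13 × 0.13 = 0.001014
  porphyry copper: 0.64 × 0.79 × 0.16 × 0.25 = 0.020224
Marginal likelihood of the evidence = 0.044478.
P(VMS deposit | evidence) ≈ 0.02324 / 0.044478 ≈ 0.523
P(pegmatite | evidence) ≈ 0.001014 / 0.044478 ≈ 0.023
P(porphyry copper | evidence) ≈ 0.020224 / 0.044478 ≈ 0.455
The largest is 0.523, so VMS deposit is most probable.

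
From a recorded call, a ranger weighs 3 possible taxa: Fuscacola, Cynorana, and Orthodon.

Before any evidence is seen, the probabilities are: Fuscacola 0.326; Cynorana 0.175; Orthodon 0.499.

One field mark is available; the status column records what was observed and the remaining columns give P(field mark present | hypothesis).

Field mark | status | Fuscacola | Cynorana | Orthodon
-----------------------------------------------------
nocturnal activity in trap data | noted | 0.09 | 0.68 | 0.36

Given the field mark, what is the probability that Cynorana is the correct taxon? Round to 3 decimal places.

0.363

For each hypothesis, the unnormalized posterior weight is prior × likelihood:
  Fuscacola: 0.326 × 0.09 = 0.02934
  Cynorana: 0.175 × 0.68 = 0.119
  Orthodon: 0.499 × 0.36 = 0.17964
Normalizing constant Z = 0.02934 + 0.119 + 0.17964 = 0.32798.
P(Cynorana | evidence) = 0.119 / 0.32798 ≈ 0.363.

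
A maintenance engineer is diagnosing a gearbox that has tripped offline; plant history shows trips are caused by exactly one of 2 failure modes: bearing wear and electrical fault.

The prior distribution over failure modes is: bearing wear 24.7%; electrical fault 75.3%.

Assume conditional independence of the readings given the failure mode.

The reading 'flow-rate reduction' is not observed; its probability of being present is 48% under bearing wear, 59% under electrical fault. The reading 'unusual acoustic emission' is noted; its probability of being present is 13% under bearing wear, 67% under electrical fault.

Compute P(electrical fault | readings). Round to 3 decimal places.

0.925

Multiply each prior by the joint likelihood of the reading pattern (using 1 − P(present | H) for each absent reading):
  bearing wear: 0.247 × (1 − 0.48) × 0.13 = 0.016697
  electrical fault: 0.753 × (1 − 0.59) × 0.67 = 0.20685
Normalizing constant Z = 0.016697 + 0.20685 = 0.22355.
P(electrical fault | evidence) = 0.20685 / 0.22355 ≈ 0.925.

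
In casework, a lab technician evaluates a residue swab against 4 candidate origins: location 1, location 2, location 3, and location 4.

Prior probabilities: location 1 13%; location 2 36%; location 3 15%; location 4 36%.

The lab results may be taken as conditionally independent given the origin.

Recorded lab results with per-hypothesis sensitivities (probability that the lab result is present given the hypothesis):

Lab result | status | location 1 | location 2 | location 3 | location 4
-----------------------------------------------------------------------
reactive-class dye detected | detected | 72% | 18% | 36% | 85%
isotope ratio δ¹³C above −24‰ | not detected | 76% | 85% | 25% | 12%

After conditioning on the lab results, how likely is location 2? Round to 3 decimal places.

0.028

By Bayes' rule with conditional independence, the unnormalized weight for each hypothesis is prior × ∏ likelihoods (using 1 − P(present | H) for each absent lab result):
  location 1: 0.13 × 0.72 × (1 − 0.76) = 0.022464
  location 2: 0.36 × 0.18 × (1 − 0.85) = 0.00972
  location 3: 0.15 × 0.36 × (1 − 0.25) = 0.0405
  location 4: 0.36 × 0.85 × (1 − 0.12) = 0.26928
Normalizing constant Z = 0.022464 + 0.00972 + 0.0405 + 0.26928 = 0.34196.
P(location 2 | evidence) = 0.00972 / 0.34196 ≈ 0.028.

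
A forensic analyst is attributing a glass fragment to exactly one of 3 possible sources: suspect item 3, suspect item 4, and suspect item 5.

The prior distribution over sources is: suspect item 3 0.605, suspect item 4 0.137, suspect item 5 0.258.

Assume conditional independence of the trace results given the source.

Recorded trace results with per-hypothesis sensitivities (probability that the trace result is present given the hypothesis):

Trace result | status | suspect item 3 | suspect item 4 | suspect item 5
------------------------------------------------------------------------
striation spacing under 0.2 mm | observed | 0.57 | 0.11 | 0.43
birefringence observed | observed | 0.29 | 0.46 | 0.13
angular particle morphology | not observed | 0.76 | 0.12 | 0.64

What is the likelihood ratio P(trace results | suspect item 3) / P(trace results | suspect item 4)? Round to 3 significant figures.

Joint likelihood of the trace result pattern under each hypothesis (using 1 − P(present | H) for each absent trace result):
  suspect item 3: 0.57 × 0.29 × (1 − 0.76) = 0.039672
  suspect item 4: 0.11 × 0.46 × (1 − 0.12) = 0.044528
Bayes factor = 0.039672 / 0.044528 ≈ 0.891

0.891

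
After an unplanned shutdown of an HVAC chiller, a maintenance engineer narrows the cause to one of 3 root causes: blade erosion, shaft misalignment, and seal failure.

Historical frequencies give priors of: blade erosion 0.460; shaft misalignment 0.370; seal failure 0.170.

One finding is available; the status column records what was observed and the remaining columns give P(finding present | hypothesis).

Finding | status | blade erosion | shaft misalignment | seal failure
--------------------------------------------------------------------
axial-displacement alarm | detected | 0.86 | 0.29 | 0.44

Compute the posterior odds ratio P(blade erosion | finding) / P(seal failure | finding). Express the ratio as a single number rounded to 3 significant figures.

5.29

Posterior odds equal prior odds times the likelihood ratio; only the two competing hypotheses matter.
  blade erosion: 0.460 × 0.86 = 0.3956
  seal failure: 0.170 × 0.44 = 0.0748
Odds(blade erosion : seal failure) = 0.3956 / 0.0748 ≈ 5.29.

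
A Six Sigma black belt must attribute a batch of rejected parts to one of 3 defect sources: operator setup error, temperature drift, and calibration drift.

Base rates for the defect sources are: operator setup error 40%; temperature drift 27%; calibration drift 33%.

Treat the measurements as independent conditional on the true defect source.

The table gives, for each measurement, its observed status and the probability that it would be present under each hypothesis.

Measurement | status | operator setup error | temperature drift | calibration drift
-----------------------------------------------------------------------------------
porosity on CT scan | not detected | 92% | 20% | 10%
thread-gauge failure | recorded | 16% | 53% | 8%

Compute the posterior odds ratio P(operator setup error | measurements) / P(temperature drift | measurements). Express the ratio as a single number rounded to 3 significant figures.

Posterior odds equal prior odds times the likelihood ratio; only the two competing hypotheses matter (using 1 − P(present | H) for each absent measurement).
  operator setup error: 0.40 × (1 − 0.92) × 0.16 = 0.00512
  temperature drift: 0.27 × (1 − 0.20) × 0.53 = 0.11448
Odds(operator setup error : temperature drift) = 0.00512 / 0.11448 ≈ 0.0447.

0.0447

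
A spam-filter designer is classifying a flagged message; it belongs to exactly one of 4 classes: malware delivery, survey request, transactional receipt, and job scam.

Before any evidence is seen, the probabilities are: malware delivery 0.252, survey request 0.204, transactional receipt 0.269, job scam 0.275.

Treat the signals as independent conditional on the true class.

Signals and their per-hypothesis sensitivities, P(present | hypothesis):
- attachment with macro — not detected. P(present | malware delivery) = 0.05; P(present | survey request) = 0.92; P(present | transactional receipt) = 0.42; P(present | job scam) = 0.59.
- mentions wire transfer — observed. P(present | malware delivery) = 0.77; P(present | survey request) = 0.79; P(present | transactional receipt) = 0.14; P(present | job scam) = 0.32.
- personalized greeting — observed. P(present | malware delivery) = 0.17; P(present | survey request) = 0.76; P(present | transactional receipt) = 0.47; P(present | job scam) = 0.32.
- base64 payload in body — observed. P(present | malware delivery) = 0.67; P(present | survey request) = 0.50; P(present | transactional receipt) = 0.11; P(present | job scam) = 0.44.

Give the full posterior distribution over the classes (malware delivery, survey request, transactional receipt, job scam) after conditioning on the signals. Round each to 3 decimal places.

0.654, 0.153, 0.035, 0.158

For each hypothesis, the unnormalized posterior weight is prior × product of the signal likelihoods (using 1 − P(present | H) for each absent signal):
  malware delivery: 0.252 × (1 − 0.05) × 0.77 × 0.17 × 0.67 = 0.020996
  survey request: 0.204 × (1 − 0.92) × 0.79 × 0.76 × 0.50 = 0.0048993
  transactional receipt: 0.269 × (1 − 0.42) × 0.14 × 0.47 × 0.11 = 0.0011293
  job scam: 0.275 × (1 − 0.59) × 0.32 × 0.32 × 0.44 = 0.0050801
Normalizing constant Z = 0.020996 + 0.0048993 + 0.0011293 + 0.0050801 = 0.032105.
P(malware delivery | evidence) = 0.020996 / 0.032105 ≈ 0.654
P(survey request | evidence) = 0.0048993 / 0.032105 ≈ 0.153
P(transactional receipt | evidence) = 0.0011293 / 0.032105 ≈ 0.035
P(job scam | evidence) = 0.0050801 / 0.032105 ≈ 0.158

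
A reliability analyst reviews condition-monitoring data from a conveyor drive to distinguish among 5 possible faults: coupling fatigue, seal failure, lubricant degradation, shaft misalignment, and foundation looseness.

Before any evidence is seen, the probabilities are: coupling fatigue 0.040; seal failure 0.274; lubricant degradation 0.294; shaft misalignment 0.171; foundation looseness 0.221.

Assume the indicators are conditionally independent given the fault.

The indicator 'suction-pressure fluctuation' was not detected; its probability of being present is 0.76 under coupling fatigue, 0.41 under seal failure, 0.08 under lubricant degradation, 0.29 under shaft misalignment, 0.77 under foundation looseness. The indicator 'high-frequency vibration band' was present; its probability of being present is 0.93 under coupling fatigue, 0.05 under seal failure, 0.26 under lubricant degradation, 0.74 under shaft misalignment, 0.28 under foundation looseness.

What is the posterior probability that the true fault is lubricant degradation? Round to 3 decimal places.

By Bayes' rule with conditional independence, the unnormalized weight for each hypothesis is prior × ∏ likelihoods (using 1 − P(present | H) for each absent indicator):
  coupling fatigue: 0.040 × (1 − 0.76) × 0.93 = 0.008928
  seal failure: 0.274 × (1 − 0.41) × 0.05 = 0.008083
  lubricant degradation: 0.294 × (1 − 0.08) × 0.26 = 0.070325
  shaft misalignment: 0.171 × (1 − 0.29) × 0.74 = 0.089843
  foundation looseness: 0.221 × (1 − 0.77) × 0.28 = 0.014232
The unnormalized weights sum to 0.19141.
P(lubricant degradation | evidence) = 0.070325 / 0.19141 ≈ 0.367.

0.367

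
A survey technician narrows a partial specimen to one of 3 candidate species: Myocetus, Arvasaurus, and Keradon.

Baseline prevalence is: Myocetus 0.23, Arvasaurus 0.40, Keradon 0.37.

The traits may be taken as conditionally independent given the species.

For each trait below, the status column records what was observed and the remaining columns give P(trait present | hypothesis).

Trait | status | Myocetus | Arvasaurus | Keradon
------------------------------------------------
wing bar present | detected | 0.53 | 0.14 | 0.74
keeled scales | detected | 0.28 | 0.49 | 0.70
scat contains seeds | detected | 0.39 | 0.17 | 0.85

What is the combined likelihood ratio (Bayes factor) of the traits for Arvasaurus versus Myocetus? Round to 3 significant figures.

The Bayes factor is the ratio of the joint likelihoods of the trait pattern under the two hypotheses.
  Arvasaurus: 0.14 × 0.49 × 0.17 = 0.011662
  Myocetus: 0.53 × 0.28 × 0.39 = 0.057876
Bayes factor = 0.011662 / 0.057876 ≈ 0.201

0.201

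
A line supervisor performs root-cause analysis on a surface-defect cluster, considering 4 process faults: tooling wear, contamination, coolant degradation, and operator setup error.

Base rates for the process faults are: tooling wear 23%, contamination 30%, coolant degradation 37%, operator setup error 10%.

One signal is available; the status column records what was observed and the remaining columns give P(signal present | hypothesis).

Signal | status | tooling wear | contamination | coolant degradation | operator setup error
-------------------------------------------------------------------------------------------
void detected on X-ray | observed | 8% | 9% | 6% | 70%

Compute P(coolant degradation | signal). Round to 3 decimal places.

By Bayes' rule, the unnormalized weight for each hypothesis is prior × likelihood:
  tooling wear: 0.23 × 0.08 = 0.0184
  contamination: 0.30 × 0.09 = 0.027
  coolant degradation: 0.37 × 0.06 = 0.0222
  operator setup error: 0.10 × 0.70 = 0.07
Normalizing constant Z = 0.0184 + 0.027 + 0.0222 + 0.07 = 0.1376.
P(coolant degradation | evidence) = 0.0222 / 0.1376 ≈ 0.161.

0.161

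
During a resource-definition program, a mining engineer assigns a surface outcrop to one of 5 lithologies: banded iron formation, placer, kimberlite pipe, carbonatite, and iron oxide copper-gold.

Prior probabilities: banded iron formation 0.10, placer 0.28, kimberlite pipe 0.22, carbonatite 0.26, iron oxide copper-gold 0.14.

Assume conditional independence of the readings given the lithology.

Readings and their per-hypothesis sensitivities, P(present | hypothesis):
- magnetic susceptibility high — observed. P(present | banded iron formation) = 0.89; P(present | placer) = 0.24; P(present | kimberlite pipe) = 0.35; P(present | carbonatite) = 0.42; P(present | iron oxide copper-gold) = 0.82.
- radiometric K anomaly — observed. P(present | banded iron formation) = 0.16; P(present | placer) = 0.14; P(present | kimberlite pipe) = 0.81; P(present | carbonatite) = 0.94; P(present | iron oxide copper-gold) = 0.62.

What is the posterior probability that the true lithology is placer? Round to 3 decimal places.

By Bayes' rule with conditional independence, the unnormalized weight for each hypothesis is prior × ∏ likelihoods:
  banded iron formation: 0.10 × 0.89 × 0.16 = 0.01424
  placer: 0.28 × 0.24 × 0.14 = 0.009408
  kimberlite pipe: 0.22 × 0.35 × 0.81 = 0.06237
  carbonatite: 0.26 × 0.42 × 0.94 = 0.10265
  iron oxide copper-gold: 0.14 × 0.82 × 0.62 = 0.071176
The unnormalized weights sum to 0.25984.
P(placer | evidence) = 0.009408 / 0.25984 ≈ 0.036.

0.036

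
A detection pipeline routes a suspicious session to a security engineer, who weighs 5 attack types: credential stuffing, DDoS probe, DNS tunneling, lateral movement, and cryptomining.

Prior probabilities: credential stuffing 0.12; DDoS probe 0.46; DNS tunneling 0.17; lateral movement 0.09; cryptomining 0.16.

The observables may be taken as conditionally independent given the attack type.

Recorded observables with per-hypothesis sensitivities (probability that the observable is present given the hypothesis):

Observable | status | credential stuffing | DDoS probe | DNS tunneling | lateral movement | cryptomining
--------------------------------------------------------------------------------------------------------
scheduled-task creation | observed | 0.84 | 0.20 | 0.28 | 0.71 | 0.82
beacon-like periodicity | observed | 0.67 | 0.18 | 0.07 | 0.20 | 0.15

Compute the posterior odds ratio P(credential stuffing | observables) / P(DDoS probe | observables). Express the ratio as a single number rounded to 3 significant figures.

4.08

Posterior odds equal prior odds times the likelihood ratio; only the two competing hypotheses matter.
  credential stuffing: 0.12 × 0.84 × 0.67 = 0.067536
  DDoS probe: 0.46 × 0.20 × 0.18 = 0.01656
Posterior odds = 0.067536 / 0.01656 ≈ 4.08.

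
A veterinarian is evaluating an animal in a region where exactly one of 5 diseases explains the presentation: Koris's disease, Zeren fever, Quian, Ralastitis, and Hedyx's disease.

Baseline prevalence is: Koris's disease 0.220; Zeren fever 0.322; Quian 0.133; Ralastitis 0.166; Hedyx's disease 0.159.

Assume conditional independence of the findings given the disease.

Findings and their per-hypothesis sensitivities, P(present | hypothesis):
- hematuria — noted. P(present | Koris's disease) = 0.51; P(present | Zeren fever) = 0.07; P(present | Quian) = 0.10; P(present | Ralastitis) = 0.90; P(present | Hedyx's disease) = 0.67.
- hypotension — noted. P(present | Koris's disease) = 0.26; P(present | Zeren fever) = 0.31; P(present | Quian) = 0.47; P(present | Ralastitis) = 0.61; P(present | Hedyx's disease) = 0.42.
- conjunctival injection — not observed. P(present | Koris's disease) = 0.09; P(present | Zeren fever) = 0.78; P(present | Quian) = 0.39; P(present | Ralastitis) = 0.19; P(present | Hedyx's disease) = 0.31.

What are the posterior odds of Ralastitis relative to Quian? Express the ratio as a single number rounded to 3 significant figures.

The normalizing constant cancels in an odds ratio, so compute prior × likelihood for the two hypotheses only (using 1 − P(present | H) for each absent finding):
  Ralastitis: 0.166 × 0.90 × 0.61 × (1 − 0.19) = 0.073819
  Quian: 0.133 × 0.10 × 0.47 × (1 − 0.39) = 0.0038131
Posterior odds = 0.073819 / 0.0038131 ≈ 19.4.

19.4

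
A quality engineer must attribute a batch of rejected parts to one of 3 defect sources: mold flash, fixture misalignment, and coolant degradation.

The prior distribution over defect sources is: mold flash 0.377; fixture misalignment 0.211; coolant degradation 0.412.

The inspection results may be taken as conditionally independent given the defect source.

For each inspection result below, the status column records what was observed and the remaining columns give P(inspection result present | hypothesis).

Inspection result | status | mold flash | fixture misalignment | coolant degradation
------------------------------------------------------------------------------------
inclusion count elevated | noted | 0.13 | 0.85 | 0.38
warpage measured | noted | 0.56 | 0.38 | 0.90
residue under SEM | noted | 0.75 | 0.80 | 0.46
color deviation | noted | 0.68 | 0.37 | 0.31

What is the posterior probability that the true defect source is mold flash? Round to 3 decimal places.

0.258

Multiply each prior by the joint likelihood of the inspection result pattern:
  mold flash: 0.377 × 0.13 × 0.56 × 0.75 × 0.68 = 0.013997
  fixture misalignment: 0.211 × 0.85 × 0.38 × 0.80 × 0.37 = 0.020173
  coolant degradation: 0.412 × 0.38 × 0.90 × 0.46 × 0.31 = 0.020093
The unnormalized weights sum to 0.054263.
P(mold flash | evidence) = 0.013997 / 0.054263 ≈ 0.258.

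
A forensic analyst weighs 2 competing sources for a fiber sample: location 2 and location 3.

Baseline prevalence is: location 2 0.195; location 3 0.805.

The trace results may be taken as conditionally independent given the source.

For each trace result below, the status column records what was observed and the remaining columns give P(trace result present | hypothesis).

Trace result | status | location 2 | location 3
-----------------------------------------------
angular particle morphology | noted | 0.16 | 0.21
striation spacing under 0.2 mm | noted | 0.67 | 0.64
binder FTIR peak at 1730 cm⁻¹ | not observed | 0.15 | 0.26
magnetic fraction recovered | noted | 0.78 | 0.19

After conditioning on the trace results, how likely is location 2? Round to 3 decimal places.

Multiply each prior by the joint likelihood of the trace result pattern (using 1 − P(present | H) for each absent trace result):
  location 2: 0.195 × 0.16 × 0.67 × (1 − 0.15) × 0.78 = 0.013859
  location 3: 0.805 × 0.21 × 0.64 × (1 − 0.26) × 0.19 = 0.015212
Normalizing constant Z = 0.013859 + 0.015212 = 0.029071.
P(location 2 | evidence) = 0.013859 / 0.029071 ≈ 0.477.

0.477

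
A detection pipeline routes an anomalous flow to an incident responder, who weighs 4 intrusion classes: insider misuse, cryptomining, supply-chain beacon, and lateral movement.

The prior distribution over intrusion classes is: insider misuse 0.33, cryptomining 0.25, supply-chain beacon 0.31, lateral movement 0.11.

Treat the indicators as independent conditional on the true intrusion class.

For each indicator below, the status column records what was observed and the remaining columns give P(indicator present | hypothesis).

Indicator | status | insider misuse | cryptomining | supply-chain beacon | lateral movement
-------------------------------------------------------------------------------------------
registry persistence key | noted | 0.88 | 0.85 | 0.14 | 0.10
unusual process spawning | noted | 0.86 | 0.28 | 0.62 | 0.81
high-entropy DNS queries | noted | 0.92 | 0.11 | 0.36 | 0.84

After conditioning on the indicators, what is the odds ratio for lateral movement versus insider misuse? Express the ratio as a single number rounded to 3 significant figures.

The normalizing constant cancels in an odds ratio, so compute prior × likelihood for the two hypotheses only:
  lateral movement: 0.11 × 0.10 × 0.81 × 0.84 = 0.0074844
  insider misuse: 0.33 × 0.88 × 0.86 × 0.92 = 0.22976
Odds(lateral movement : insider misuse) = 0.0074844 / 0.22976 ≈ 0.0326.

0.0326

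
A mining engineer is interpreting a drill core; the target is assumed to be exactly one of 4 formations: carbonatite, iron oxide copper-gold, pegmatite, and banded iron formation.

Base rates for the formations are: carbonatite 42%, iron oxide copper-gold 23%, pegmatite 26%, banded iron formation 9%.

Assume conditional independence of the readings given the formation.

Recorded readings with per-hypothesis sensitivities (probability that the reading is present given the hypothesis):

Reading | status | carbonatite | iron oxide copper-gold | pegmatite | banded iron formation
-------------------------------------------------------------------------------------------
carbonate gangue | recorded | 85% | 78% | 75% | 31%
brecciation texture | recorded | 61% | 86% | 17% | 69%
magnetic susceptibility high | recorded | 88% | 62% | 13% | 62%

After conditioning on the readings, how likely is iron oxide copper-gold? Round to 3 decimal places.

0.315

For each hypothesis, the unnormalized posterior weight is prior × product of the reading likelihoods:
  carbonatite: 0.42 × 0.85 × 0.61 × 0.88 = 0.19164
  iron oxide copper-gold: 0.23 × 0.78 × 0.86 × 0.62 = 0.095656
  pegmatite: 0.26 × 0.75 × 0.17 × 0.13 = 0.0043095
  banded iron formation: 0.09 × 0.31 × 0.69 × 0.62 = 0.011936
The unnormalized weights sum to 0.30354.
P(iron oxide copper-gold | evidence) = 0.095656 / 0.30354 ≈ 0.315.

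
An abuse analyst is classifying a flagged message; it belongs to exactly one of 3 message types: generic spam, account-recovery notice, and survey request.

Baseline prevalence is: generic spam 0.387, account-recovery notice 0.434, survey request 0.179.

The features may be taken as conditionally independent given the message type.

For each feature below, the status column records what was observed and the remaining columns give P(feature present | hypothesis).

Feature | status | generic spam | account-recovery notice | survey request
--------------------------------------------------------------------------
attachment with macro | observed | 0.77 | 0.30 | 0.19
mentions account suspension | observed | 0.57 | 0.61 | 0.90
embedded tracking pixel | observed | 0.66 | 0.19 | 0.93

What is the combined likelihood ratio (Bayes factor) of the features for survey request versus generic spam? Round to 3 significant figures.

The Bayes factor is the ratio of the joint likelihoods of the feature pattern under the two hypotheses.
  survey request: 0.19 × 0.90 × 0.93 = 0.15903
  generic spam: 0.77 × 0.57 × 0.66 = 0.28967
Bayes factor = 0.15903 / 0.28967 ≈ 0.549

0.549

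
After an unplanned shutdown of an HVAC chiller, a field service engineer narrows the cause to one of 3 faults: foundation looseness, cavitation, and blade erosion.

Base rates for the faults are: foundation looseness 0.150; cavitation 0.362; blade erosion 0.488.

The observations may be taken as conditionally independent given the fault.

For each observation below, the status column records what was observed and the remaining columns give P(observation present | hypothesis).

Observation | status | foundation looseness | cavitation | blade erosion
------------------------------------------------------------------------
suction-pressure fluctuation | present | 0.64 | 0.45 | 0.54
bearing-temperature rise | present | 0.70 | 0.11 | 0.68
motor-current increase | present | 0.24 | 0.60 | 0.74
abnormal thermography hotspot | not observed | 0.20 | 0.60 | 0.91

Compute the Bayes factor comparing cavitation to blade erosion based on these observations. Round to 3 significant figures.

Take the product of per-observation likelihoods under each hypothesis (using 1 − P(present | H) for each absent observation), then divide.
  cavitation: 0.45 × 0.11 × 0.60 × (1 − 0.60) = 0.01188
  blade erosion: 0.54 × 0.68 × 0.74 × (1 − 0.91) = 0.024456
Bayes factor = 0.01188 / 0.024456 ≈ 0.486

0.486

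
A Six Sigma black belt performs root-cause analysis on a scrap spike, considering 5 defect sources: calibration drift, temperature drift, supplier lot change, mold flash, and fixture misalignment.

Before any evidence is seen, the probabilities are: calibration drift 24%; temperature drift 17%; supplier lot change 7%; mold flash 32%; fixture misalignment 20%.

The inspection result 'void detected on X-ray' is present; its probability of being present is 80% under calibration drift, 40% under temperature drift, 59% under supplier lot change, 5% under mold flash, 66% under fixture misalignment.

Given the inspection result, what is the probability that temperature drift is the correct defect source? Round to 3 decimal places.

0.151

Multiply each prior by the likelihood of the inspection result:
  calibration drift: 0.24 × 0.80 = 0.192
  temperature drift: 0.17 × 0.40 = 0.068
  supplier lot change: 0.07 × 0.59 = 0.0413
  mold flash: 0.32 × 0.05 = 0.016
  fixture misalignment: 0.20 × 0.66 = 0.132
The unnormalized weights sum to 0.4493.
P(temperature drift | evidence) = 0.068 / 0.4493 ≈ 0.151.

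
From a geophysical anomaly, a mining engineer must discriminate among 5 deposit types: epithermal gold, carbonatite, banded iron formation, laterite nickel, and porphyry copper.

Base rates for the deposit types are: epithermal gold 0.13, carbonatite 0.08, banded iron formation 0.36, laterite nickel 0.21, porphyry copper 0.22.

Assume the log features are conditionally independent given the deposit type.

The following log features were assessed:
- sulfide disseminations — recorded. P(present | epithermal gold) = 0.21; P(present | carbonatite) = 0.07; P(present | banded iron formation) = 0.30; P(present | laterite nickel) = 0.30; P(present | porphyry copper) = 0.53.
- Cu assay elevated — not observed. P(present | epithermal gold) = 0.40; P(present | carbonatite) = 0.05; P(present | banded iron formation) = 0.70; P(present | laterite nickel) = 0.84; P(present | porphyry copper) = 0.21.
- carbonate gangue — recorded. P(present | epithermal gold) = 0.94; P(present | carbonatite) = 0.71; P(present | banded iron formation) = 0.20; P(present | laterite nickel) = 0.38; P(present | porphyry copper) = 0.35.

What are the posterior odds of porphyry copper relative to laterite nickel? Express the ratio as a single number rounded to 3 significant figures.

8.42

The normalizing constant cancels in an odds ratio, so compute prior × likelihood for the two hypotheses only (using 1 − P(present | H) for each absent log feature):
  porphyry copper: 0.22 × 0.53 × (1 − 0.21) × 0.35 = 0.03224
  laterite nickel: 0.21 × 0.30 × (1 − 0.84) × 0.38 = 0.0038304
Odds(porphyry copper : laterite nickel) = 0.03224 / 0.0038304 ≈ 8.42.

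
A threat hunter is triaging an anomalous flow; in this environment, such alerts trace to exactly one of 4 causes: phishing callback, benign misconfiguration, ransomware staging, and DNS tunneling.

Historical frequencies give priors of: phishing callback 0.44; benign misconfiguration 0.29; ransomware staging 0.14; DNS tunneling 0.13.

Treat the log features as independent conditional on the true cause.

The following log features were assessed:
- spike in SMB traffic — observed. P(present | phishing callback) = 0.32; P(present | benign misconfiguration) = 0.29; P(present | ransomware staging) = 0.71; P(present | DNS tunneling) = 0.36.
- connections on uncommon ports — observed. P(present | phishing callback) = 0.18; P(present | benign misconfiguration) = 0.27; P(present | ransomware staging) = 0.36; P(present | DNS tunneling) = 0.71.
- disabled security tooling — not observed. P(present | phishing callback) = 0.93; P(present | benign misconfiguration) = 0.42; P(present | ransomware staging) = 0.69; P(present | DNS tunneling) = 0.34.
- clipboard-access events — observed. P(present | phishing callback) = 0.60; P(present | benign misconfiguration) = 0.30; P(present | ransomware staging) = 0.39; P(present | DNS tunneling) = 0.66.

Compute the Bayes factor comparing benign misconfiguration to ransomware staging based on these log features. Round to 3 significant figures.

The Bayes factor is the ratio of the joint likelihoods of the log feature pattern under the two hypotheses (using 1 − P(present | H) for each absent log feature).
  benign misconfiguration: 0.29 × 0.27 × (1 − 0.42) × 0.30 = 0.013624
  ransomware staging: 0.71 × 0.36 × (1 − 0.69) × 0.39 = 0.030902
Bayes factor = 0.013624 / 0.030902 ≈ 0.441

0.441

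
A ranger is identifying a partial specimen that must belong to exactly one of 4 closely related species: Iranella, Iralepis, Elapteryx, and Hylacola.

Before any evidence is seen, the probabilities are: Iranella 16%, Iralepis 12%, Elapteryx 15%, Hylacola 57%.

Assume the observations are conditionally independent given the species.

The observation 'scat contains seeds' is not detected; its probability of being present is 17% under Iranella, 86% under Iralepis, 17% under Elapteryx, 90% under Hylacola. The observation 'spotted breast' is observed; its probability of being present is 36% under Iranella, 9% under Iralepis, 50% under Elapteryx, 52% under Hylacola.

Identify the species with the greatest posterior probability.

By Bayes' rule with conditional independence, the unnormalized weight for each hypothesis is prior × ∏ likelihoods (using 1 − P(present | H) for each absent observation):
  Iranella: 0.16 × (1 − 0.17) × 0.36 = 0.047808
  Iralepis: 0.12 × (1 − 0.86) × 0.09 = 0.001512
  Elapteryx: 0.15 × (1 − 0.17) × 0.50 = 0.06225
  Hylacola: 0.57 × (1 − 0.90) × 0.52 = 0.02964
Normalizing constant Z = 0.047808 + 0.001512 + 0.06225 + 0.02964 = 0.14121.
P(Iranella | evidence) ≈ 0.047808 / 0.14121 ≈ 0.339
P(Iralepis | evidence) ≈ 0.001512 / 0.14121 ≈ 0.011
P(Elapteryx | evidence) ≈ 0.06225 / 0.14121 ≈ 0.441
P(Hylacola | evidence) ≈ 0.02964 / 0.14121 ≈ 0.210
The largest is 0.441, so Elapteryx is most probable.

Elapteryx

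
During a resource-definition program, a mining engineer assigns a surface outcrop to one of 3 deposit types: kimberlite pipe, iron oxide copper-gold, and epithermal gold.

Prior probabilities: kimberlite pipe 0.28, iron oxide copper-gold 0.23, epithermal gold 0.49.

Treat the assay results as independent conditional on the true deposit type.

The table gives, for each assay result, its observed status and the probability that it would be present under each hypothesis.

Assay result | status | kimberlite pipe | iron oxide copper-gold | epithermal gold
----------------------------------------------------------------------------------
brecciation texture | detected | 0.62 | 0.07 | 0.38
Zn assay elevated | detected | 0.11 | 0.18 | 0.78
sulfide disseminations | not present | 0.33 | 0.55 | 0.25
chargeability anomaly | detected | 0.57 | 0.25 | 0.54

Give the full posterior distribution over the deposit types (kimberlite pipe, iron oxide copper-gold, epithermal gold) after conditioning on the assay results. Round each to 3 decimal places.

0.110, 0.005, 0.885

For each hypothesis, the unnormalized posterior weight is prior × product of the assay result likelihoods (using 1 − P(present | H) for each absent assay result):
  kimberlite pipe: 0.28 × 0.62 × 0.11 × (1 − 0.33) × 0.57 = 0.0072928
  iron oxide copper-gold: 0.23 × 0.07 × 0.18 × (1 − 0.55) × 0.25 = 0.00032603
  epithermal gold: 0.49 × 0.38 × 0.78 × (1 − 0.25) × 0.54 = 0.058821
The unnormalized weights sum to 0.066439.
P(kimberlite pipe | evidence) = 0.0072928 / 0.066439 ≈ 0.110
P(iron oxide copper-gold | evidence) = 0.00032603 / 0.066439 ≈ 0.005
P(epithermal gold | evidence) = 0.058821 / 0.066439 ≈ 0.885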